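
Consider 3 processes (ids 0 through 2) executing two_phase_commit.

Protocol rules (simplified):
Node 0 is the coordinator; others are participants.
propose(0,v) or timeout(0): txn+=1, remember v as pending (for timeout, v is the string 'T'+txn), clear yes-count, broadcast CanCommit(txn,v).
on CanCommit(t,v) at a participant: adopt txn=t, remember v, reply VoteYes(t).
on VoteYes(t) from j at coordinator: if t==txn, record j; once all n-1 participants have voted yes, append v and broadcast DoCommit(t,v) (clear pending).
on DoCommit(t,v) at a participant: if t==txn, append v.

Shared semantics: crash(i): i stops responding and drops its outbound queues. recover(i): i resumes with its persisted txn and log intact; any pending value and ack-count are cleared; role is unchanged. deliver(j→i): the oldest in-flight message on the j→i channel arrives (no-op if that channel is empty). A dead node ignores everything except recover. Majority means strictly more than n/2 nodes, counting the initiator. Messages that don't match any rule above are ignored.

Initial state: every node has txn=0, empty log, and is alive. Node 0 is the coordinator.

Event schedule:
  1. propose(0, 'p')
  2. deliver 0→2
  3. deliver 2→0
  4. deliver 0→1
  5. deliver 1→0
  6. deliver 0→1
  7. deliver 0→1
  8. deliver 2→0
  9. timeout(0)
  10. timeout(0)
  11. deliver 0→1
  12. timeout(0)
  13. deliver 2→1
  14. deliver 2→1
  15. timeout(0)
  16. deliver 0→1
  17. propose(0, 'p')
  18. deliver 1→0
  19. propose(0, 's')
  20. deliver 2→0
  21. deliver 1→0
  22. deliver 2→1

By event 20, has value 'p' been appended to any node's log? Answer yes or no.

yes

e1 propose(0,'p'): 0[coor,t=1,-]
e2 deliver 0→2: 2[part,t=1,-]
e3 deliver 2→0: ·
e4 deliver 0→1: 1[part,t=1,-]
e5 deliver 1→0: 0[coor,t=1,p]
e6 deliver 0→1: 1[part,t=1,p]
e7 deliver 0→1: ·
e8 deliver 2→0: ·
e9 timeout(0): 0[coor,t=2,p]
e10 timeout(0): 0[coor,t=3,p]
e11 deliver 0→1: 1[part,t=2,p]
e12 timeout(0): 0[coor,t=4,p]
e13 deliver 2→1: ·
e14 deliver 2→1: ·
e15 timeout(0): 0[coor,t=5,p]
e16 deliver 0→1: 1[part,t=3,p]
e17 propose(0,'p'): 0[coor,t=6,p]
e18 deliver 1→0: ·
e19 propose(0,'s'): 0[coor,t=7,p]
e20 deliver 2→0: ·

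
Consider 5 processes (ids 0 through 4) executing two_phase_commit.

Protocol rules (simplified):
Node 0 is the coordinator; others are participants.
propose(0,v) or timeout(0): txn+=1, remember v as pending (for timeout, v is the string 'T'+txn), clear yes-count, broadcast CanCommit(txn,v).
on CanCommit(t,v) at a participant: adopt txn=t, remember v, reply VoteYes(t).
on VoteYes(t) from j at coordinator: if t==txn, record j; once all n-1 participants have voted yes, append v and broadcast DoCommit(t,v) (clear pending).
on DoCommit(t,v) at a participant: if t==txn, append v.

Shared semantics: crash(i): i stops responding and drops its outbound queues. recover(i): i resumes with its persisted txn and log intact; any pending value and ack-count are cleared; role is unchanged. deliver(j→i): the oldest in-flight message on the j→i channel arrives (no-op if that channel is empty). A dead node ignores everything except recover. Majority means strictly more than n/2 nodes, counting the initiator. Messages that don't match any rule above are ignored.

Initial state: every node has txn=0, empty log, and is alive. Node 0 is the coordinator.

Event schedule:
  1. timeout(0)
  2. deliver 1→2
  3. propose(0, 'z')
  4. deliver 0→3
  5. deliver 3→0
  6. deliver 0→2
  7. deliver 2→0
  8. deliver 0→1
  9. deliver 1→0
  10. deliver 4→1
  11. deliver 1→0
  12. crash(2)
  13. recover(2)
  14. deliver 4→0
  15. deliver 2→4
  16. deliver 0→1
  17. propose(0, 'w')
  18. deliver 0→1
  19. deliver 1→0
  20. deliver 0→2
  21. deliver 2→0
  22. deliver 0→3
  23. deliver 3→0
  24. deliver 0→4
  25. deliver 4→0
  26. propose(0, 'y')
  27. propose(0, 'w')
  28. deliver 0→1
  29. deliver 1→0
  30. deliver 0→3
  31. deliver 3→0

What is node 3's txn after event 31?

step 1 timeout(0): 0={coor,t=1,log=-}
step 2 deliver 1→2: —
step 3 propose(0,'z'): 0={coor,t=2,log=-}
step 4 deliver 0→3: 3={part,t=1,log=-}
step 5 deliver 3→0: —
step 6 deliver 0→2: 2={part,t=1,log=-}
step 7 deliver 2→0: —
step 8 deliver 0→1: 1={part,t=1,log=-}
step 9 deliver 1→0: —
step 10 deliver 4→1: —
step 11 deliver 1→0: —
step 12 crash(2): 2={✗part,t=1,log=-}
step 13 recover(2): 2={part,t=1,log=-}
step 14 deliver 4→0: —
step 15 deliver 2→4: —
step 16 deliver 0→1: 1={part,t=2,log=-}
step 17 propose(0,'w'): 0={coor,t=3,log=-}
step 18 deliver 0→1: 1={part,t=3,log=-}
step 19 deliver 1→0: —
step 20 deliver 0→2: 2={part,t=2,log=-}
step 21 deliver 2→0: —
step 22 deliver 0→3: 3={part,t=2,log=-}
step 23 deliver 3→0: —
step 24 deliver 0→4: 4={part,t=1,log=-}
step 25 deliver 4→0: —
step 26 propose(0,'y'): 0={coor,t=4,log=-}
step 27 propose(0,'w'): 0={coor,t=5,log=-}
step 28 deliver 0→1: 1={part,t=4,log=-}
step 29 deliver 1→0: —
step 30 deliver 0→3: 3={part,t=3,log=-}
step 31 deliver 3→0: —

3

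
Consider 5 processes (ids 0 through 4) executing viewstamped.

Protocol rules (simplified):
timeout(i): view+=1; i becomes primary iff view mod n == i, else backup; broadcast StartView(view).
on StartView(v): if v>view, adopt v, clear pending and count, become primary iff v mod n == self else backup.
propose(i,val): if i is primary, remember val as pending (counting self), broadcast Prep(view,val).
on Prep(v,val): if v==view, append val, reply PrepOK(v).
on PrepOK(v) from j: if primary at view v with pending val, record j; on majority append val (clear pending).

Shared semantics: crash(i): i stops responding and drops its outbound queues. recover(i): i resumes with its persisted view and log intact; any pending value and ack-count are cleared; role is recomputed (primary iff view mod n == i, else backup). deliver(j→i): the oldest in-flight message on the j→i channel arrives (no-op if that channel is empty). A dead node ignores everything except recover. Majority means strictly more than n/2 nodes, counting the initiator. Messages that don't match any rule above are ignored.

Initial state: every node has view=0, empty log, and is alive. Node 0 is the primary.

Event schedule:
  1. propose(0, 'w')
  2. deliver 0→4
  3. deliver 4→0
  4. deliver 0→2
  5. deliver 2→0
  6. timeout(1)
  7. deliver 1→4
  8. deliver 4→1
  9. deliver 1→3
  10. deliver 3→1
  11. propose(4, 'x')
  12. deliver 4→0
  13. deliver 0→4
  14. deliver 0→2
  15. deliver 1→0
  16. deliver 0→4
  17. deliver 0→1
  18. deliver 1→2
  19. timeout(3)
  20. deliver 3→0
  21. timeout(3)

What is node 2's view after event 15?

after 1 — propose(0,'w'): ·
after 2 — deliver 0→4: n4:back/v0/[w]
after 3 — deliver 4→0: ·
after 4 — deliver 0→2: n2:back/v0/[w]
after 5 — deliver 2→0: n0:prim/v0/[w]
after 6 — timeout(1): n1:prim/v1/[-]
after 7 — deliver 1→4: n4:back/v1/[w]
after 8 — deliver 4→1: ·
after 9 — deliver 1→3: n3:back/v1/[-]
after 10 — deliver 3→1: ·
after 11 — propose(4,'x'): ·
after 12 — deliver 4→0: ·
after 13 — deliver 0→4: ·
after 14 — deliver 0→2: ·
after 15 — deliver 1→0: n0:back/v1/[w]

0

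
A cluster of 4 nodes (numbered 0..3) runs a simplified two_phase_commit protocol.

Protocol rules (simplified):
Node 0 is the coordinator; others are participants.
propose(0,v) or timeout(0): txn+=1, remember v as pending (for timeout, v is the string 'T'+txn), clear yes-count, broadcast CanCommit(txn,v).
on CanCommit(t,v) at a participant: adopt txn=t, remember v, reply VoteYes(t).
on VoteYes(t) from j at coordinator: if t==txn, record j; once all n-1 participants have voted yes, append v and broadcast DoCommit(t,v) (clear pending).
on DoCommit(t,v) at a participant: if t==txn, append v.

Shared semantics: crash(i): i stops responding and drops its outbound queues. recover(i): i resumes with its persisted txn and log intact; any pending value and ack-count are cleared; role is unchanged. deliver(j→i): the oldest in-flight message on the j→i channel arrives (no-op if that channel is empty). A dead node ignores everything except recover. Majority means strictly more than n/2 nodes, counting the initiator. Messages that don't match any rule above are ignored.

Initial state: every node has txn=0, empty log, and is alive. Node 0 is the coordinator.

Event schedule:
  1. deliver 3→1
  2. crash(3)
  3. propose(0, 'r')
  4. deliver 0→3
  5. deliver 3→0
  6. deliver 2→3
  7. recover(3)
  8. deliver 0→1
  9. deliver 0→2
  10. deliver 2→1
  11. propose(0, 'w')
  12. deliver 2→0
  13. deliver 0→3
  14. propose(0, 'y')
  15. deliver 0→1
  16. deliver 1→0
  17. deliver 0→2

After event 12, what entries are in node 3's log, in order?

step 1 deliver 3→1: —
step 2 crash(3): 3={✗part,t=0,log=-}
step 3 propose(0,'r'): 0={coor,t=1,log=-}
step 4 deliver 0→3: —
step 5 deliver 3→0: —
step 6 deliver 2→3: —
step 7 recover(3): 3={part,t=0,log=-}
step 8 deliver 0→1: 1={part,t=1,log=-}
step 9 deliver 0→2: 2={part,t=1,log=-}
step 10 deliver 2→1: —
step 11 propose(0,'w'): 0={coor,t=2,log=-}
step 12 deliver 2→0: —

empty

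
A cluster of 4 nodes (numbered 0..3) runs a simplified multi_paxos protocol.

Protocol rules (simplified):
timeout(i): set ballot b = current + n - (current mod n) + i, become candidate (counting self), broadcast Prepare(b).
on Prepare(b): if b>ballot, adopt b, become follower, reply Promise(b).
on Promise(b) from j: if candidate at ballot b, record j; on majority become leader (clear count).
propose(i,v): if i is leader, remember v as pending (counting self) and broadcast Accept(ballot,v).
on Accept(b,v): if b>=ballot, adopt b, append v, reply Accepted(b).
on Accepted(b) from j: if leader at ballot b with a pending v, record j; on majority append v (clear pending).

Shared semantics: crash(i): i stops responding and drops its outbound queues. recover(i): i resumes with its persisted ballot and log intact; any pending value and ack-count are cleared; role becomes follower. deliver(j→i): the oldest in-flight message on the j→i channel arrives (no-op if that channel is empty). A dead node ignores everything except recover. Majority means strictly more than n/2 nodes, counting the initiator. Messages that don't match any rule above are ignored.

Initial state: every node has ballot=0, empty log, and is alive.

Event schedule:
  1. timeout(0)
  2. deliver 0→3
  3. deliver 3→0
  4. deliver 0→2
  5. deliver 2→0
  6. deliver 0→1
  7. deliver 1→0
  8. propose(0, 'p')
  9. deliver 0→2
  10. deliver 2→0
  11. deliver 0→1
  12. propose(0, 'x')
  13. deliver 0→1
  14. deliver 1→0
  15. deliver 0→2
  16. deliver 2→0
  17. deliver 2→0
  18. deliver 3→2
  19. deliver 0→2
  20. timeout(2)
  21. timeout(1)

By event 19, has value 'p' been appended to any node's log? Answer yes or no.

after 1 — timeout(0): n0:cand/b4/[-]
after 2 — deliver 0→3: n3:foll/b4/[-]
after 3 — deliver 3→0: ·
after 4 — deliver 0→2: n2:foll/b4/[-]
after 5 — deliver 2→0: n0:lead/b4/[-]
after 6 — deliver 0→1: n1:foll/b4/[-]
after 7 — deliver 1→0: ·
after 8 — propose(0,'p'): ·
after 9 — deliver 0→2: n2:foll/b4/[p]
after 10 — deliver 2→0: ·
after 11 — deliver 0→1: n1:foll/b4/[p]
after 12 — propose(0,'x'): ·
after 13 — deliver 0→1: n1:foll/b4/[p,x]
after 14 — deliver 1→0: ·
after 15 — deliver 0→2: n2:foll/b4/[p,x]
after 16 — deliver 2→0: n0:lead/b4/[x]
after 17 — deliver 2→0: ·
after 18 — deliver 3→2: ·
after 19 — deliver 0→2: ·

yes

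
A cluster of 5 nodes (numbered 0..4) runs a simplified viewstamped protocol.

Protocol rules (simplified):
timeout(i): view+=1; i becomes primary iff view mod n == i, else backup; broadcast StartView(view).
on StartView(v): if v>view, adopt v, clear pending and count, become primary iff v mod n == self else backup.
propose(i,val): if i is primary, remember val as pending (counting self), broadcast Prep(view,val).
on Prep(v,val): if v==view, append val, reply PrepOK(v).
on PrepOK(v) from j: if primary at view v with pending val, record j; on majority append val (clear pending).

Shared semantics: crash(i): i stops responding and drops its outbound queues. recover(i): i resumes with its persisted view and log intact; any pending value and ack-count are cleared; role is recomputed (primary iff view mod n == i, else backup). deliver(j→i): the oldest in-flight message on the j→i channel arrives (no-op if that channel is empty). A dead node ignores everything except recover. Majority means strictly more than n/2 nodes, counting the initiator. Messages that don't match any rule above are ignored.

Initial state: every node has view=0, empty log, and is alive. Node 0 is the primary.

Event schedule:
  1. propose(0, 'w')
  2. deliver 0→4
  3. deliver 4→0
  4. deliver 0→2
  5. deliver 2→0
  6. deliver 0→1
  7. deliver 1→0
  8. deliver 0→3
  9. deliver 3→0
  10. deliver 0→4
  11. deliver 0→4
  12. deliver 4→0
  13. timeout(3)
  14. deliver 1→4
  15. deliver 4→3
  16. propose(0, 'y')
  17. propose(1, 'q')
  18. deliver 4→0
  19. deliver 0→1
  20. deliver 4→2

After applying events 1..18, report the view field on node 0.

0

e1 propose(0,'w'): ·
e2 deliver 0→4: 4[back,v=0,w]
e3 deliver 4→0: ·
e4 deliver 0→2: 2[back,v=0,w]
e5 deliver 2→0: 0[prim,v=0,w]
e6 deliver 0→1: 1[back,v=0,w]
e7 deliver 1→0: ·
e8 deliver 0→3: 3[back,v=0,w]
e9 deliver 3→0: ·
e10 deliver 0→4: ·
e11 deliver 0→4: ·
e12 deliver 4→0: ·
e13 timeout(3): 3[back,v=1,w]
e14 deliver 1→4: ·
e15 deliver 4→3: ·
e16 propose(0,'y'): ·
e17 propose(1,'q'): ·
e18 deliver 4→0: ·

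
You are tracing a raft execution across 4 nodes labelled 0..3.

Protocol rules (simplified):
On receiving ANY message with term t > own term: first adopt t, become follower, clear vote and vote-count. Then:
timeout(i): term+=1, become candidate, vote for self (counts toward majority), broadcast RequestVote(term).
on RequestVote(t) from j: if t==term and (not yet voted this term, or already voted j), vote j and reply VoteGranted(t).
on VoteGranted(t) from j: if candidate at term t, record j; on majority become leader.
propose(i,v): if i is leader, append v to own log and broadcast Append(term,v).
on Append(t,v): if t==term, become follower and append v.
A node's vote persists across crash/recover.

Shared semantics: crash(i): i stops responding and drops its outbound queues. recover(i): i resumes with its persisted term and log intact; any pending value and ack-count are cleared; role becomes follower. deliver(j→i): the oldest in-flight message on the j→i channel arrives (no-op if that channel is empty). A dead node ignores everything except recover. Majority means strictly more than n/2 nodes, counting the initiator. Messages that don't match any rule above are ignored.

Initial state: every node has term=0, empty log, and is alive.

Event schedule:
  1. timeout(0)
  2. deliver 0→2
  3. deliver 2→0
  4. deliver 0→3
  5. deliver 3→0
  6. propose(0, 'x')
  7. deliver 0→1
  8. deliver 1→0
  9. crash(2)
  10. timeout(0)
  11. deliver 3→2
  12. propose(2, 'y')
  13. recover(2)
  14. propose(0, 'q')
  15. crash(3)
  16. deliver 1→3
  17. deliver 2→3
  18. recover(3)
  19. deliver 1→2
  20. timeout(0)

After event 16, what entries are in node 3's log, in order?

e1 timeout(0): 0[cand,t=1,-]
e2 deliver 0→2: 2[foll,t=1,-]
e3 deliver 2→0: ·
e4 deliver 0→3: 3[foll,t=1,-]
e5 deliver 3→0: 0[lead,t=1,-]
e6 propose(0,'x'): 0[lead,t=1,x]
e7 deliver 0→1: 1[foll,t=1,-]
e8 deliver 1→0: ·
e9 crash(2): 2[✗foll,t=1,-]
e10 timeout(0): 0[cand,t=2,x]
e11 deliver 3→2: ·
e12 propose(2,'y'): ·
e13 recover(2): 2[foll,t=1,-]
e14 propose(0,'q'): ·
e15 crash(3): 3[✗foll,t=1,-]
e16 deliver 1→3: ·

empty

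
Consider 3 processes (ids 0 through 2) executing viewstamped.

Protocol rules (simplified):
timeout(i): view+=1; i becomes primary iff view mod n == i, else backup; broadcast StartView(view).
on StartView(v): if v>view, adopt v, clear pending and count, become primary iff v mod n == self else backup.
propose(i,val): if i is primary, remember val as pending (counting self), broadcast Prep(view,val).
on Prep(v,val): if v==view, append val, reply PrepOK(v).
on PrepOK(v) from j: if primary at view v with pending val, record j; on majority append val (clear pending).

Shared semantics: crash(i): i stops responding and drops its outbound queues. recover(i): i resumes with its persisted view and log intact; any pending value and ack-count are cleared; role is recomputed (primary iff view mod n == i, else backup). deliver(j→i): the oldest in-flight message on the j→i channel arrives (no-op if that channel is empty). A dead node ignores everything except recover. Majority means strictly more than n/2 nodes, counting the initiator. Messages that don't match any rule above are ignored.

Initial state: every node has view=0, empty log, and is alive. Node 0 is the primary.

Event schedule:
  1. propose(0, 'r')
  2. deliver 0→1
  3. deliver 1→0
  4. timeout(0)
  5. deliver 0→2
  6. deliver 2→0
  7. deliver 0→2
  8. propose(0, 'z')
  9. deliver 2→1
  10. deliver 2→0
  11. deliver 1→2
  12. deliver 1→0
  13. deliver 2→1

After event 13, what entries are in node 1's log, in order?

[1] propose(0,'r') → ∅
[2] deliver 0→1 → N1(back v0 [r])
[3] deliver 1→0 → N0(prim v0 [r])
[4] timeout(0) → N0(back v1 [r])
[5] deliver 0→2 → N2(back v0 [r])
[6] deliver 2→0 → ∅
[7] deliver 0→2 → N2(back v1 [r])
[8] propose(0,'z') → ∅
[9] deliver 2→1 → ∅
[10] deliver 2→0 → ∅
[11] deliver 1→2 → ∅
[12] deliver 1→0 → ∅
[13] deliver 2→1 → ∅

r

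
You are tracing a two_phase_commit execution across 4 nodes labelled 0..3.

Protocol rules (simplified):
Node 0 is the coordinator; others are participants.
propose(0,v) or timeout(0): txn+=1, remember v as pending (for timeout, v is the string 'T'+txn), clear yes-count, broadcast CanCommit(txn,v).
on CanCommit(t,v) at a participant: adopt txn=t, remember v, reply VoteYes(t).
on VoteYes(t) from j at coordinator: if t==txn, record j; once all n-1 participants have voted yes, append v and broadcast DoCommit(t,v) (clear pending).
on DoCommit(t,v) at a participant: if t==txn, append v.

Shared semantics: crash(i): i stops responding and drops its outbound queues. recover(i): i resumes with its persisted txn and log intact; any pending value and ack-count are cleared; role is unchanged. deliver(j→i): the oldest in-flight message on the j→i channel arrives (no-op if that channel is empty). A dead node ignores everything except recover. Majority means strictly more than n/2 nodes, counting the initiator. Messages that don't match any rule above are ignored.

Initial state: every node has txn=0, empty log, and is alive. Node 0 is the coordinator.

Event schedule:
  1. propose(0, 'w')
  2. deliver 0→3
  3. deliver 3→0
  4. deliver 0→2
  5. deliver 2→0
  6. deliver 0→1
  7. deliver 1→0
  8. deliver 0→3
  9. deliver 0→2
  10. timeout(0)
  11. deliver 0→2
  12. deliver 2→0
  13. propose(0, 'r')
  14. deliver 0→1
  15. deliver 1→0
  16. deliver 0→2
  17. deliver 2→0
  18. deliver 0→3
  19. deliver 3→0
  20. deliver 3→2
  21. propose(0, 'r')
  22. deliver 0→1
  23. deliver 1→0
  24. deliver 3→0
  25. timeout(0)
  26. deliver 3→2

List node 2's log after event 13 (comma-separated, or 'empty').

w

1. propose(0,'w'):  <0:coor t1 ->
2. deliver 0→3:  <3:part t1 ->
3. deliver 3→0:  nop
4. deliver 0→2:  <2:part t1 ->
5. deliver 2→0:  nop
6. deliver 0→1:  <1:part t1 ->
7. deliver 1→0:  <0:coor t1 w>
8. deliver 0→3:  <3:part t1 w>
9. deliver 0→2:  <2:part t1 w>
10. timeout(0):  <0:coor t2 w>
11. deliver 0→2:  <2:part t2 w>
12. deliver 2→0:  nop
13. propose(0,'r'):  <0:coor t3 w>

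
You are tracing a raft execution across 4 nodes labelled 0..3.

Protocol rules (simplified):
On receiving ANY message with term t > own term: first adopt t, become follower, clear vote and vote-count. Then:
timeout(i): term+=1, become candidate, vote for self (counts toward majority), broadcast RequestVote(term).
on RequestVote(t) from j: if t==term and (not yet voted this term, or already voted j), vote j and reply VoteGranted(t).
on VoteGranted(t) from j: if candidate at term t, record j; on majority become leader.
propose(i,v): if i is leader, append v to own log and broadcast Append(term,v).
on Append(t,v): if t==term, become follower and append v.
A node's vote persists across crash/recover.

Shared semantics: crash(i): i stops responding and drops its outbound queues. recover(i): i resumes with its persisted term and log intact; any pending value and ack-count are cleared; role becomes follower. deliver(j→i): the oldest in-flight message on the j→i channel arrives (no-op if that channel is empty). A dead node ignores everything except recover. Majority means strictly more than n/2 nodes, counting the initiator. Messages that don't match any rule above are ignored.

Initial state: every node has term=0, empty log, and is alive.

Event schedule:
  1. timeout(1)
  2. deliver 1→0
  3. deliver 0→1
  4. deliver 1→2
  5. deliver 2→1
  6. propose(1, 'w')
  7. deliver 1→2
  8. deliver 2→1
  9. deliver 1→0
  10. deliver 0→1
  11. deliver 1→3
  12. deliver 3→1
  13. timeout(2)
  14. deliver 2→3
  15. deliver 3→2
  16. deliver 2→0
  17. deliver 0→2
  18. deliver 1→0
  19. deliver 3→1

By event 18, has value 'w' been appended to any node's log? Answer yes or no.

yes

after 1 — timeout(1): n1:cand/t1/[-]
after 2 — deliver 1→0: n0:foll/t1/[-]
after 3 — deliver 0→1: ·
after 4 — deliver 1→2: n2:foll/t1/[-]
after 5 — deliver 2→1: n1:lead/t1/[-]
after 6 — propose(1,'w'): n1:lead/t1/[w]
after 7 — deliver 1→2: n2:foll/t1/[w]
after 8 — deliver 2→1: ·
after 9 — deliver 1→0: n0:foll/t1/[w]
after 10 — deliver 0→1: ·
after 11 — deliver 1→3: n3:foll/t1/[-]
after 12 — deliver 3→1: ·
after 13 — timeout(2): n2:cand/t2/[w]
after 14 — deliver 2→3: n3:foll/t2/[-]
after 15 — deliver 3→2: ·
after 16 — deliver 2→0: n0:foll/t2/[w]
after 17 — deliver 0→2: n2:lead/t2/[w]
after 18 — deliver 1→0: ·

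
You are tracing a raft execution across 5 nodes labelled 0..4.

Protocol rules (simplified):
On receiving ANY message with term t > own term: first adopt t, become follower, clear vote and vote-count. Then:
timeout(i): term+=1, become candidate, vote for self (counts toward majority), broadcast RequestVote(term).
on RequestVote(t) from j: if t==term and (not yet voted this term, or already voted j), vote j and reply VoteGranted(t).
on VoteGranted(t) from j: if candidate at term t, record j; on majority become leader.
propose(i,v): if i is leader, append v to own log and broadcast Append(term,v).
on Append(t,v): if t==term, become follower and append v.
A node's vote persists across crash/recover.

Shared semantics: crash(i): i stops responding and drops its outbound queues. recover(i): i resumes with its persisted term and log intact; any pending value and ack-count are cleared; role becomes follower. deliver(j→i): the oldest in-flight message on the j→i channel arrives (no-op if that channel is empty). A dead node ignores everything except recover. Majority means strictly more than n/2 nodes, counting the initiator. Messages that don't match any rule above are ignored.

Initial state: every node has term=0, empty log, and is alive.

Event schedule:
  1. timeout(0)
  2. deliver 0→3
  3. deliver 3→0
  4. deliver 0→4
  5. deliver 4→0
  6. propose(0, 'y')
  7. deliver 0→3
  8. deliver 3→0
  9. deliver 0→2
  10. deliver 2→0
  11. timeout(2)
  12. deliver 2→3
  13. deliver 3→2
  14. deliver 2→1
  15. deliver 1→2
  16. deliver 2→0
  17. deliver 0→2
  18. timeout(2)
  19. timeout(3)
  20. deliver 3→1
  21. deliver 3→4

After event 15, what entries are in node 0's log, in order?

1. timeout(0):  <0:cand t1 ->
2. deliver 0→3:  <3:foll t1 ->
3. deliver 3→0:  nop
4. deliver 0→4:  <4:foll t1 ->
5. deliver 4→0:  <0:lead t1 ->
6. propose(0,'y'):  <0:lead t1 y>
7. deliver 0→3:  <3:foll t1 y>
8. deliver 3→0:  nop
9. deliver 0→2:  <2:foll t1 ->
10. deliver 2→0:  nop
11. timeout(2):  <2:cand t2 ->
12. deliver 2→3:  <3:foll t2 y>
13. deliver 3→2:  nop
14. deliver 2→1:  <1:foll t2 ->
15. deliver 1→2:  <2:lead t2 ->

y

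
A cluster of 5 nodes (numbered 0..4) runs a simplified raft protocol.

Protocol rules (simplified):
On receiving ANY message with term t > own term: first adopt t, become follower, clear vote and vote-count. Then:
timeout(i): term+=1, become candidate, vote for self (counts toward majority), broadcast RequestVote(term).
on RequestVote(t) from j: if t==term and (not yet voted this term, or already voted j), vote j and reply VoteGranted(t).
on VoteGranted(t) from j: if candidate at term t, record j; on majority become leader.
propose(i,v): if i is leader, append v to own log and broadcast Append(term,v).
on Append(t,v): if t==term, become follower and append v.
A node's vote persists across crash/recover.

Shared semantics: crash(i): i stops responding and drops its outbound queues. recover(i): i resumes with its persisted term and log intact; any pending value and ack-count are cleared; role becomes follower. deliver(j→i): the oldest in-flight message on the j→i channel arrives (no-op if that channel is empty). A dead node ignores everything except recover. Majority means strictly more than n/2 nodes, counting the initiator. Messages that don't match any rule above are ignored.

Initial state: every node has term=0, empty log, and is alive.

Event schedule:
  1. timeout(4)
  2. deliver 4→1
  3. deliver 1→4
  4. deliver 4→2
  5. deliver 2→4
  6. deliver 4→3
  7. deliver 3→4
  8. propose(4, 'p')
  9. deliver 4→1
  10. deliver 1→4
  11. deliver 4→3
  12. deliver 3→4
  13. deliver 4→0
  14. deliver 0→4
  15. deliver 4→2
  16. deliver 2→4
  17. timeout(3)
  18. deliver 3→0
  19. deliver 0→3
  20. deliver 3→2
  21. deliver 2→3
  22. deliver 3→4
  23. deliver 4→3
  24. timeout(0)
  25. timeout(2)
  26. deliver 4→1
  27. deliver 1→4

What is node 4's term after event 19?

1

after 1 — timeout(4): n4:cand/t1/[-]
after 2 — deliver 4→1: n1:foll/t1/[-]
after 3 — deliver 1→4: ·
after 4 — deliver 4→2: n2:foll/t1/[-]
after 5 — deliver 2→4: n4:lead/t1/[-]
after 6 — deliver 4→3: n3:foll/t1/[-]
after 7 — deliver 3→4: ·
after 8 — propose(4,'p'): n4:lead/t1/[p]
after 9 — deliver 4→1: n1:foll/t1/[p]
after 10 — deliver 1→4: ·
after 11 — deliver 4→3: n3:foll/t1/[p]
after 12 — deliver 3→4: ·
after 13 — deliver 4→0: n0:foll/t1/[-]
after 14 — deliver 0→4: ·
after 15 — deliver 4→2: n2:foll/t1/[p]
after 16 — deliver 2→4: ·
after 17 — timeout(3): n3:cand/t2/[p]
after 18 — deliver 3→0: n0:foll/t2/[-]
after 19 — deliver 0→3: ·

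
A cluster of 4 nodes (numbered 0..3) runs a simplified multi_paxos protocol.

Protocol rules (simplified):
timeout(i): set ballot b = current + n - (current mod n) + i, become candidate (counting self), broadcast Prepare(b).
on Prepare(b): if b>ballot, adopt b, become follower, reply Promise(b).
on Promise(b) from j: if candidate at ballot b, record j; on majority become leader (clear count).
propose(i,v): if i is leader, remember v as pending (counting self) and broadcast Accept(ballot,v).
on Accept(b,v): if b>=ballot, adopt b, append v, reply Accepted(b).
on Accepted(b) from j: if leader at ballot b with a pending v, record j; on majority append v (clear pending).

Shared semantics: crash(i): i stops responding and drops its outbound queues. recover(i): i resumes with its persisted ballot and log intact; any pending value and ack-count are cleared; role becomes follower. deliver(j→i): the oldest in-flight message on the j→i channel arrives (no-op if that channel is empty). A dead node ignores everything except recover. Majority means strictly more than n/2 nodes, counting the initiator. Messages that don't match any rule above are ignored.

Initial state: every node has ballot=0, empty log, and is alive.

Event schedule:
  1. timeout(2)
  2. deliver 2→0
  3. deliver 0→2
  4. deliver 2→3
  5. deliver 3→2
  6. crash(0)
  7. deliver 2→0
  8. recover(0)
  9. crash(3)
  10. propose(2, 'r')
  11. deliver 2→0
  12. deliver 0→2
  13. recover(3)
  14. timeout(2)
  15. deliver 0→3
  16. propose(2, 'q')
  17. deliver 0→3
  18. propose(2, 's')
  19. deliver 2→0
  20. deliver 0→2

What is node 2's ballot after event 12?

1. timeout(2):  <2:cand b6 ->
2. deliver 2→0:  <0:foll b6 ->
3. deliver 0→2:  nop
4. deliver 2→3:  <3:foll b6 ->
5. deliver 3→2:  <2:lead b6 ->
6. crash(0):  <0:✗foll b6 ->
7. deliver 2→0:  nop
8. recover(0):  <0:foll b6 ->
9. crash(3):  <3:✗foll b6 ->
10. propose(2,'r'):  nop
11. deliver 2→0:  <0:foll b6 r>
12. deliver 0→2:  nop

6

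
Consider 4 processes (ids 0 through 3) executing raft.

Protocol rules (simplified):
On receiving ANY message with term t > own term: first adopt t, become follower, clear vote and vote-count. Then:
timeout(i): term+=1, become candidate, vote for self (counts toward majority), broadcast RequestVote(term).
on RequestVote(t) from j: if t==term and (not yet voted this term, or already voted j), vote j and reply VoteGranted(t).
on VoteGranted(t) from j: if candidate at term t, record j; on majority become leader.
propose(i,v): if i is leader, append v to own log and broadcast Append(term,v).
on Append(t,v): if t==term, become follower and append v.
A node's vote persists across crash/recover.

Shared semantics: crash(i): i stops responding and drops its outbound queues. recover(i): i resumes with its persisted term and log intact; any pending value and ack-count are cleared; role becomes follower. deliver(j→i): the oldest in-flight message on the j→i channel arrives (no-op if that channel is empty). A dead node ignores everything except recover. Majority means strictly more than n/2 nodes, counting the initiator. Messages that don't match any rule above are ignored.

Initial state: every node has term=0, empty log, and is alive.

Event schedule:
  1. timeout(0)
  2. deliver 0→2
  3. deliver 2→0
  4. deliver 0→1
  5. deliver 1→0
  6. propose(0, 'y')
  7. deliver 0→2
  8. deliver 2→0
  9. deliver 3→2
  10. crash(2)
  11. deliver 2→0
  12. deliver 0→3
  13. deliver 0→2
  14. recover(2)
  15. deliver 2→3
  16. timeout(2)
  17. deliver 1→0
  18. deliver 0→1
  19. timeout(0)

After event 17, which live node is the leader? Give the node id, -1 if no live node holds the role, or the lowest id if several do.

after 1 — timeout(0): n0:cand/t1/[-]
after 2 — deliver 0→2: n2:foll/t1/[-]
after 3 — deliver 2→0: ·
after 4 — deliver 0→1: n1:foll/t1/[-]
after 5 — deliver 1→0: n0:lead/t1/[-]
after 6 — propose(0,'y'): n0:lead/t1/[y]
after 7 — deliver 0→2: n2:foll/t1/[y]
after 8 — deliver 2→0: ·
after 9 — deliver 3→2: ·
after 10 — crash(2): n2:✗foll/t1/[y]
after 11 — deliver 2→0: ·
after 12 — deliver 0→3: n3:foll/t1/[-]
after 13 — deliver 0→2: ·
after 14 — recover(2): n2:foll/t1/[y]
after 15 — deliver 2→3: ·
after 16 — timeout(2): n2:cand/t2/[y]
after 17 — deliver 1→0: ·

0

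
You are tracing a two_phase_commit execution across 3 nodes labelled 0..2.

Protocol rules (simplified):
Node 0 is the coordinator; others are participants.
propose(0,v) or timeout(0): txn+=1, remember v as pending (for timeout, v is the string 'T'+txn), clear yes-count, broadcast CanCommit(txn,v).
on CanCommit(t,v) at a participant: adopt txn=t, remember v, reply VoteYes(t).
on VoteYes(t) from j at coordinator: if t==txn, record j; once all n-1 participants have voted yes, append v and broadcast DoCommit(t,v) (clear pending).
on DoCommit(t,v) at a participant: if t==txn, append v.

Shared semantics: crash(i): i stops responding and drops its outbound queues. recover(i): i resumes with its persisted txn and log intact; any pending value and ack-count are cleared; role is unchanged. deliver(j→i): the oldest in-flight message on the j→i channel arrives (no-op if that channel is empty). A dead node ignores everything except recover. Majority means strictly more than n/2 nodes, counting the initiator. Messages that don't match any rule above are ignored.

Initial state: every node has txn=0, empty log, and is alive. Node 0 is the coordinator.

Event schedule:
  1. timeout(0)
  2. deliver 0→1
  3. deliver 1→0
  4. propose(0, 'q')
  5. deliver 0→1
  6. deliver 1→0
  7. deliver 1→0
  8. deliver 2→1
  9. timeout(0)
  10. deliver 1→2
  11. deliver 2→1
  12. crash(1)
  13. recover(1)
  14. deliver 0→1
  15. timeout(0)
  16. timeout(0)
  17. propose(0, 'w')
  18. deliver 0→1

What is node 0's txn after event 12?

[1] timeout(0) → N0(coor t1 [-])
[2] deliver 0→1 → N1(part t1 [-])
[3] deliver 1→0 → ∅
[4] propose(0,'q') → N0(coor t2 [-])
[5] deliver 0→1 → N1(part t2 [-])
[6] deliver 1→0 → ∅
[7] deliver 1→0 → ∅
[8] deliver 2→1 → ∅
[9] timeout(0) → N0(coor t3 [-])
[10] deliver 1→2 → ∅
[11] deliver 2→1 → ∅
[12] crash(1) → N1(✗part t2 [-])

3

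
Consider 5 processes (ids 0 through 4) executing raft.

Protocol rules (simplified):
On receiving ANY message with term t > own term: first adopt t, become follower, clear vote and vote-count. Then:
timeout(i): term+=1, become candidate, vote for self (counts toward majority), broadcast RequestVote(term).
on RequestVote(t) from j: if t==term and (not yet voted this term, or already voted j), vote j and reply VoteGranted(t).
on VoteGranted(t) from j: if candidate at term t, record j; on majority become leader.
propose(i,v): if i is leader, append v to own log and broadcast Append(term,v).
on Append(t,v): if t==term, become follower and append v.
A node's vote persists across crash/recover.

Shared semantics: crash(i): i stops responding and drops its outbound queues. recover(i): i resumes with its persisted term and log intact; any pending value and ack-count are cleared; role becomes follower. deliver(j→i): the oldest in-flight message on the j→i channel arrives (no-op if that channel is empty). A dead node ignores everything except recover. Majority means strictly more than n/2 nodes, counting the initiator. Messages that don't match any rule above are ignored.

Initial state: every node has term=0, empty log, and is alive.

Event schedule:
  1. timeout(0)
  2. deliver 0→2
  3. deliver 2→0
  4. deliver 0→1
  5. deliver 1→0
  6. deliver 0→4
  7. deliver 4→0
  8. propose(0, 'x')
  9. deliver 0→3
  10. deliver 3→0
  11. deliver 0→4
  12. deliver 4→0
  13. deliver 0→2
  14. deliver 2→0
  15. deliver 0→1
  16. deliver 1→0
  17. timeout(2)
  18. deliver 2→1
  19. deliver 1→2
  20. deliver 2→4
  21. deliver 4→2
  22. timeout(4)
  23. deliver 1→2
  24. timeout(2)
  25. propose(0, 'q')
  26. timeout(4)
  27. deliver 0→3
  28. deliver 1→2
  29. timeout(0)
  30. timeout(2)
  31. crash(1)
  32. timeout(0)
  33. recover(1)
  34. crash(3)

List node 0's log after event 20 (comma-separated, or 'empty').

e1 timeout(0): 0[cand,t=1,-]
e2 deliver 0→2: 2[foll,t=1,-]
e3 deliver 2→0: ·
e4 deliver 0→1: 1[foll,t=1,-]
e5 deliver 1→0: 0[lead,t=1,-]
e6 deliver 0→4: 4[foll,t=1,-]
e7 deliver 4→0: ·
e8 propose(0,'x'): 0[lead,t=1,x]
e9 deliver 0→3: 3[foll,t=1,-]
e10 deliver 3→0: ·
e11 deliver 0→4: 4[foll,t=1,x]
e12 deliver 4→0: ·
e13 deliver 0→2: 2[foll,t=1,x]
e14 deliver 2→0: ·
e15 deliver 0→1: 1[foll,t=1,x]
e16 deliver 1→0: ·
e17 timeout(2): 2[cand,t=2,x]
e18 deliver 2→1: 1[foll,t=2,x]
e19 deliver 1→2: ·
e20 deliver 2→4: 4[foll,t=2,x]

x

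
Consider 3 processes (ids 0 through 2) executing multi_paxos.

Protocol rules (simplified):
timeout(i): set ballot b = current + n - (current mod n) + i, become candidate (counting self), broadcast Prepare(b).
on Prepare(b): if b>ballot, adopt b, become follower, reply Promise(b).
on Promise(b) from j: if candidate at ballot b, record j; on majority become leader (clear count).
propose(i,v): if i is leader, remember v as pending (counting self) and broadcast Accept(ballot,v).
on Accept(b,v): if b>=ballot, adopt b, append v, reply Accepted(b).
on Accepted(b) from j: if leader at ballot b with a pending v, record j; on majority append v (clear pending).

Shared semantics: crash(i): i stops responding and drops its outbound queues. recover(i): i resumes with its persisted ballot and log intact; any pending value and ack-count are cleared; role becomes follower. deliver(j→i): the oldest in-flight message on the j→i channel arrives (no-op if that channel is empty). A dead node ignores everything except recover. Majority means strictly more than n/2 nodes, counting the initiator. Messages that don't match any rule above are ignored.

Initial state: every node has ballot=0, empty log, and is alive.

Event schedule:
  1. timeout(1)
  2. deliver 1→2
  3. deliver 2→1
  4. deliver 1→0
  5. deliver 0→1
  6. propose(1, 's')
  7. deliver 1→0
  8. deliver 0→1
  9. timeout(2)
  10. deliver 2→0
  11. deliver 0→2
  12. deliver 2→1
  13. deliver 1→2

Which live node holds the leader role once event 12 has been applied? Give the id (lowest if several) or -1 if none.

[1] timeout(1) → N1(cand b4 [-])
[2] deliver 1→2 → N2(foll b4 [-])
[3] deliver 2→1 → N1(lead b4 [-])
[4] deliver 1→0 → N0(foll b4 [-])
[5] deliver 0→1 → ∅
[6] propose(1,'s') → ∅
[7] deliver 1→0 → N0(foll b4 [s])
[8] deliver 0→1 → N1(lead b4 [s])
[9] timeout(2) → N2(cand b8 [-])
[10] deliver 2→0 → N0(foll b8 [s])
[11] deliver 0→2 → N2(lead b8 [-])
[12] deliver 2→1 → N1(foll b8 [s])

2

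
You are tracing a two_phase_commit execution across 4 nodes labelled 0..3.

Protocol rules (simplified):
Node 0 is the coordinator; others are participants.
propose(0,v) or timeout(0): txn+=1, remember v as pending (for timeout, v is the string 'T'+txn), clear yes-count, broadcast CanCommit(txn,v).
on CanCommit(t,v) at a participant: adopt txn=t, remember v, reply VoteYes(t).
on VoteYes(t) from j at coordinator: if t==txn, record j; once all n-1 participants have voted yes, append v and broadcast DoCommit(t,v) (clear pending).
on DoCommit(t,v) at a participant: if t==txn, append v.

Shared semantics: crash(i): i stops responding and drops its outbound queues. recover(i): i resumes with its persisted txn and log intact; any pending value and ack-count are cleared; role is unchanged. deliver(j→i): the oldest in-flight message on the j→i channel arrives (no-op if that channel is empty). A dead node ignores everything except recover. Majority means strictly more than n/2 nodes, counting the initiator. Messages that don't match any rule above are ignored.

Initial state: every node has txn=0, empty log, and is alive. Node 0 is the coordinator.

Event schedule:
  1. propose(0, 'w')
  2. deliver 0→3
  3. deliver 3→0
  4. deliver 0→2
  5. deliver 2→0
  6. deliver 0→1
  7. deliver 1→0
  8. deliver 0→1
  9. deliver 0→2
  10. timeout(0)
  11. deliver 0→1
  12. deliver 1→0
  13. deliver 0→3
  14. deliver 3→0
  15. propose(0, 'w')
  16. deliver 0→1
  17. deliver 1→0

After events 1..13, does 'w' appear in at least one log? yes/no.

yes

e1 propose(0,'w'): 0[coor,t=1,-]
e2 deliver 0→3: 3[part,t=1,-]
e3 deliver 3→0: ·
e4 deliver 0→2: 2[part,t=1,-]
e5 deliver 2→0: ·
e6 deliver 0→1: 1[part,t=1,-]
e7 deliver 1→0: 0[coor,t=1,w]
e8 deliver 0→1: 1[part,t=1,w]
e9 deliver 0→2: 2[part,t=1,w]
e10 timeout(0): 0[coor,t=2,w]
e11 deliver 0→1: 1[part,t=2,w]
e12 deliver 1→0: ·
e13 deliver 0→3: 3[part,t=1,w]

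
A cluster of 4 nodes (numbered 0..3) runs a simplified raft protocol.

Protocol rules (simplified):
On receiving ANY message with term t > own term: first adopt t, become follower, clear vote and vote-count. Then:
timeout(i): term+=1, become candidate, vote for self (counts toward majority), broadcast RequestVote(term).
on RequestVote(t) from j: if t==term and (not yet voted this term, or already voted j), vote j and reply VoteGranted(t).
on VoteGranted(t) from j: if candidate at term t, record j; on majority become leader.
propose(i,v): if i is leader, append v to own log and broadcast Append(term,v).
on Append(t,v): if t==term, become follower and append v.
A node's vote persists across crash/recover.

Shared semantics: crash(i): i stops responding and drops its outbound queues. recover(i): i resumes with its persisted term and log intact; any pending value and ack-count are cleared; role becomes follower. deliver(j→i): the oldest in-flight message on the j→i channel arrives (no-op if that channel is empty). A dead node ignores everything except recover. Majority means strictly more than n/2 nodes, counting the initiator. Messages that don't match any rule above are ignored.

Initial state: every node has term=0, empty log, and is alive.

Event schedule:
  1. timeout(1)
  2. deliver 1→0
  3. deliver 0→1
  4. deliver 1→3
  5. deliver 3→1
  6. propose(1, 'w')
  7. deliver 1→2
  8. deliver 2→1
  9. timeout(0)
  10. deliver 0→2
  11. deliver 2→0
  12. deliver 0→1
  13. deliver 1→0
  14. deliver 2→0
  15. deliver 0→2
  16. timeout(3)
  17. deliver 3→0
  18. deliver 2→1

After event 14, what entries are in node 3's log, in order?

after 1 — timeout(1): n1:cand/t1/[-]
after 2 — deliver 1→0: n0:foll/t1/[-]
after 3 — deliver 0→1: ·
after 4 — deliver 1→3: n3:foll/t1/[-]
after 5 — deliver 3→1: n1:lead/t1/[-]
after 6 — propose(1,'w'): n1:lead/t1/[w]
after 7 — deliver 1→2: n2:foll/t1/[-]
after 8 — deliver 2→1: ·
after 9 — timeout(0): n0:cand/t2/[-]
after 10 — deliver 0→2: n2:foll/t2/[-]
after 11 — deliver 2→0: ·
after 12 — deliver 0→1: n1:foll/t2/[w]
after 13 — deliver 1→0: ·
after 14 — deliver 2→0: ·

empty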